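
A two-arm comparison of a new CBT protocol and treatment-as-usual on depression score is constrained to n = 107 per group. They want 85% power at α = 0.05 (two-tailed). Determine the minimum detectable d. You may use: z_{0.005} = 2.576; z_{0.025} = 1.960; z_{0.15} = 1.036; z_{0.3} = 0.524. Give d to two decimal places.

d_min ≈ 0.41

For two independent groups of n = 107 each: d_min = (z_{α/2} + z_β)·√(2/n).
z-sum = 1.960 + 1.036 = 2.996.
d_min = 2.996 × √(2/107) = 2.996 × 0.1367 = 0.410.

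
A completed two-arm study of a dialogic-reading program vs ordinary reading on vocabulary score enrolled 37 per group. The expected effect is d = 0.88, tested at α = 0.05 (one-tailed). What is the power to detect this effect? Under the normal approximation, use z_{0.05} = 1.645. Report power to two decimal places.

power ≈ 0.98

For two equal groups, power = Φ(d·√(n/2) − z_{α}).
d·√(n/2) = 0.88 × √(37/2) = 0.88 × 4.301 = 3.785.
z_β = 3.785 − 1.645 = 2.140.
Power = Φ(2.140) = 0.984.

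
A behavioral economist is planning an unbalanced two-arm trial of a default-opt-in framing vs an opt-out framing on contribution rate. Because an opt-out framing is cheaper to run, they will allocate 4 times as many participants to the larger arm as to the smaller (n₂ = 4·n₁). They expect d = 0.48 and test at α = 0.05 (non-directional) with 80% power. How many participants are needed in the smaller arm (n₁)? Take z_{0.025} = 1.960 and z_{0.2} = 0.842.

With allocation ratio k = n₂/n₁ = 4, Var(x̄₁−x̄₂) = σ²(1/n₁ + 1/(k·n₁)) = σ²·(k+1)/(k·n₁).
So n₁ = (1 + 1/k)·((z_{α/2} + z_β)/d)² = 1.250 × (2.802/0.48)².
n₁ = 1.250 × 34.08 = 42.6.
Round up: n₁ = 43, giving n₂ = 4 × 43 = 172.

n₁ = 43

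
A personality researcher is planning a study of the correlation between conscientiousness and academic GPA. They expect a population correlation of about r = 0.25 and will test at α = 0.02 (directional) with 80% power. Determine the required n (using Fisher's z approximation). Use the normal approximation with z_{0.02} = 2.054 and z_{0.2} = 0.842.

Fisher's z: C = ½·ln((1+r)/(1−r)) = ½·ln(1.6667) = 0.2554.
n = ((z_{α} + z_β)/C)² + 3.
(2.054 + 0.842) / 0.2554 = 2.896 / 0.2554 = 11.339.
n = 11.339² + 3 = 128.57 + 3 = 131.6.
Round up.

n = 132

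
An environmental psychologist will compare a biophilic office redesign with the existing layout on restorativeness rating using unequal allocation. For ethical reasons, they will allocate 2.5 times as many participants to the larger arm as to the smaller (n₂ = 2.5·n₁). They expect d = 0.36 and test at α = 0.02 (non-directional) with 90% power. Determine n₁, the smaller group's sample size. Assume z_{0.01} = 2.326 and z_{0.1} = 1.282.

With allocation ratio k = n₂/n₁ = 2.5, Var(x̄₁−x̄₂) = σ²(1/n₁ + 1/(k·n₁)) = σ²·(k+1)/(k·n₁).
So n₁ = (1 + 1/k)·((z_{α/2} + z_β)/d)² = 1.400 × (3.608/0.36)².
n₁ = 1.400 × 100.44 = 140.6.
Round up: n₁ = 141, giving n₂ = ⌈2.5 × 141⌉ = ⌈352.5⌉ = 353.

n₁ = 141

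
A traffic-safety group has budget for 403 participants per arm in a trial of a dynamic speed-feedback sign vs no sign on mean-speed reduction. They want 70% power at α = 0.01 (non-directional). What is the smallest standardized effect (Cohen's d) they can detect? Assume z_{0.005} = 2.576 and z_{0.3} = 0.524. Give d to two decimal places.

For two independent groups of n = 403 each: d_min = (z_{α/2} + z_β)·√(2/n).
z-sum = 2.576 + 0.524 = 3.100.
d_min = 3.100 × √(2/403) = 3.100 × 0.0704 = 0.218.

d_min ≈ 0.22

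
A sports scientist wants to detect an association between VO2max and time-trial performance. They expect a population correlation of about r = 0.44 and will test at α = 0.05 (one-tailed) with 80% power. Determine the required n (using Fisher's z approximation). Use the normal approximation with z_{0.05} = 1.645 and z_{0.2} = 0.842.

n = 31

Fisher's z: C = ½·ln((1+r)/(1−r)) = ½·ln(2.5714) = 0.4722.
n = ((z_{α} + z_β)/C)² + 3.
(1.645 + 0.842) / 0.4722 = 2.487 / 0.4722 = 5.267.
n = 5.267² + 3 = 27.74 + 3 = 30.7.
Round up.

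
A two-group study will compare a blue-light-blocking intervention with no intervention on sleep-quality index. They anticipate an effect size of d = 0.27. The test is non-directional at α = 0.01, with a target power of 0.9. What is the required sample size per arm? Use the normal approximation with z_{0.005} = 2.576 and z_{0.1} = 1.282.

n = 409 per group

For two independent groups with equal n: n = 2·((z_{α/2} + z_β) / d)².
z_{α/2} + z_β = 2.576 + 1.282 = 3.858.
n = 2 × (3.858 / 0.27)² = 2 × 14.289² = 2 × 204.17 = 408.3.
Round up to the next whole participant.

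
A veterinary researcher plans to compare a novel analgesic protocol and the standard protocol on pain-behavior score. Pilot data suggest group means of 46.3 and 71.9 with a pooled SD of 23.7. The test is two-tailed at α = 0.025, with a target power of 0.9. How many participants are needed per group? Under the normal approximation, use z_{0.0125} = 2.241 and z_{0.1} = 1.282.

n = 22 per group

Cohen's d = |M₁ − M₂| / SD_pooled = |46.3 − 71.9| / 23.7 = 25.6 / 23.7 = 1.080.
For two independent groups with equal n: n = 2·((z_{α/2} + z_β) / d)².
z_{α/2} + z_β = 2.241 + 1.282 = 3.523.
n = 2 × (3.523 / 1.080)² = 2 × 3.262² = 2 × 10.64 = 21.3.
Round up to the next whole participant.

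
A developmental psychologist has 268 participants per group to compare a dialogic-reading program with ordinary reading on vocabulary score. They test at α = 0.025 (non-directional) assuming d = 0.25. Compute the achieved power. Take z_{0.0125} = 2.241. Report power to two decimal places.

For two equal groups, power = Φ(d·√(n/2) − z_{α/2}).
d·√(n/2) = 0.25 × √(268/2) = 0.25 × 11.576 = 2.894.
z_β = 2.894 − 2.241 = 0.653.
Power = Φ(0.653) = 0.743.

power ≈ 0.74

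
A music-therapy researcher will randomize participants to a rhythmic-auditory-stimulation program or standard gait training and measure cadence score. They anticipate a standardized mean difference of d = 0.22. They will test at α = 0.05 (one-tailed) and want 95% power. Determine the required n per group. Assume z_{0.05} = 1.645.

n = 448 per group

For two independent groups with equal n: n = 2·((z_{α} + z_β) / d)².
z_{α} + z_β = 1.645 + 1.645 = 3.290.
n = 2 × (3.290 / 0.22)² = 2 × 14.955² = 2 × 223.64 = 447.3.
Round up to the next whole participant.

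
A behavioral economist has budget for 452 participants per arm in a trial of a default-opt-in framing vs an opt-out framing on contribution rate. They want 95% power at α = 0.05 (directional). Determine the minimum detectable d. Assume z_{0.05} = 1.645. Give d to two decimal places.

d_min ≈ 0.22

For two independent groups of n = 452 each: d_min = (z_{α} + z_β)·√(2/n).
z-sum = 1.645 + 1.645 = 3.290.
d_min = 3.290 × √(2/452) = 3.290 × 0.0665 = 0.219.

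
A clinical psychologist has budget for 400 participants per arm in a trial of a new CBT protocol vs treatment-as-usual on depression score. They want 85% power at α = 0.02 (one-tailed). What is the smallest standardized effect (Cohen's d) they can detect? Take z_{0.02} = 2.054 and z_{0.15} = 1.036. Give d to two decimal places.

For two independent groups of n = 400 each: d_min = (z_{α} + z_β)·√(2/n).
z-sum = 2.054 + 1.036 = 3.090.
d_min = 3.090 × √(2/400) = 3.090 × 0.0707 = 0.218.

d_min ≈ 0.22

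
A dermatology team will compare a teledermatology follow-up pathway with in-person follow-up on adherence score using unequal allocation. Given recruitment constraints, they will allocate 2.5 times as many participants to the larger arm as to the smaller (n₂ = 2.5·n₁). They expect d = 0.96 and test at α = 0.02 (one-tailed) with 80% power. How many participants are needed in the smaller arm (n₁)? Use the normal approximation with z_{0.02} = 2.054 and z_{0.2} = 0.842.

n₁ = 13

With allocation ratio k = n₂/n₁ = 2.5, Var(x̄₁−x̄₂) = σ²(1/n₁ + 1/(k·n₁)) = σ²·(k+1)/(k·n₁).
So n₁ = (1 + 1/k)·((z_{α} + z_β)/d)² = 1.400 × (2.896/0.96)².
n₁ = 1.400 × 9.10 = 12.7.
Round up: n₁ = 13, giving n₂ = ⌈2.5 × 13⌉ = ⌈32.5⌉ = 33.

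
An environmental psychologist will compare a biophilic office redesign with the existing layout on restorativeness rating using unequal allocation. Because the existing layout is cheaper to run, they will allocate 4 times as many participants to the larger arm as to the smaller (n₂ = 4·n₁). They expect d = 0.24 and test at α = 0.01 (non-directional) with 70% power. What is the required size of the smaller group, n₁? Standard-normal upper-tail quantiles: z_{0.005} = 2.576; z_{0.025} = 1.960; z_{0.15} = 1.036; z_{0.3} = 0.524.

n₁ = 209

With allocation ratio k = n₂/n₁ = 4, Var(x̄₁−x̄₂) = σ²(1/n₁ + 1/(k·n₁)) = σ²·(k+1)/(k·n₁).
So n₁ = (1 + 1/k)·((z_{α/2} + z_β)/d)² = 1.250 × (3.100/0.24)².
n₁ = 1.250 × 166.84 = 208.6.
Round up: n₁ = 209, giving n₂ = 4 × 209 = 836.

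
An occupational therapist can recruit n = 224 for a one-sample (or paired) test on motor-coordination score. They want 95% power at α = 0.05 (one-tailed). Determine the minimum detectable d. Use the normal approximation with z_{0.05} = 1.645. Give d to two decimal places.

d_min ≈ 0.22

For a single sample (or paired design) of n = 224: d_min = (z_{α} + z_β)/√n.
z-sum = 1.645 + 1.645 = 3.290.
d_min = 3.290 / √224 = 3.290 / 14.967 = 0.220.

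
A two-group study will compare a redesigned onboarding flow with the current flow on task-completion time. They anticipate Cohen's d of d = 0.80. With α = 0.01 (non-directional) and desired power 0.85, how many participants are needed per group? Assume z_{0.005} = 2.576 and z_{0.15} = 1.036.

n = 41 per group

For two independent groups with equal n: n = 2·((z_{α/2} + z_β) / d)².
z_{α/2} + z_β = 2.576 + 1.036 = 3.612.
n = 2 × (3.612 / 0.80)² = 2 × 4.515² = 2 × 20.39 = 40.8.
Round up to the next whole participant.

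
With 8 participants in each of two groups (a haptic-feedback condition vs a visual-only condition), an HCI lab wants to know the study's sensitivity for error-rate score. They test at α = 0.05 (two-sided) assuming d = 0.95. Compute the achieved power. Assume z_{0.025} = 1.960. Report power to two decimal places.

power ≈ 0.48

For two equal groups, power = Φ(d·√(n/2) − z_{α/2}).
d·√(n/2) = 0.95 × √(8/2) = 0.95 × 2.000 = 1.900.
z_β = 1.900 − 1.960 = -0.060.
Power = Φ(-0.060) = 0.476.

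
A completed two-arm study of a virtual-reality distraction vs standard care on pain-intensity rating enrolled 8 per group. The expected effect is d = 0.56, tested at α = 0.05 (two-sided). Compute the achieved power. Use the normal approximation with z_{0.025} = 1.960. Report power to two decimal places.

For two equal groups, power = Φ(d·√(n/2) − z_{α/2}).
d·√(n/2) = 0.56 × √(8/2) = 0.56 × 2.000 = 1.120.
z_β = 1.120 − 1.960 = -0.840.
Power = Φ(-0.840) = 0.200.

power ≈ 0.20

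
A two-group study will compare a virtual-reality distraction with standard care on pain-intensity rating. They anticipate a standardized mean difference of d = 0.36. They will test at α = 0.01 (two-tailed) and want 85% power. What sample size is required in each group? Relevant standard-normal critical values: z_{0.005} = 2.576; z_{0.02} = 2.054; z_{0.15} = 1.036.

n = 202 per group

For two independent groups with equal n: n = 2·((z_{α/2} + z_β) / d)².
z_{α/2} + z_β = 2.576 + 1.036 = 3.612.
n = 2 × (3.612 / 0.36)² = 2 × 10.033² = 2 × 100.67 = 201.3.
Round up to the next whole participant.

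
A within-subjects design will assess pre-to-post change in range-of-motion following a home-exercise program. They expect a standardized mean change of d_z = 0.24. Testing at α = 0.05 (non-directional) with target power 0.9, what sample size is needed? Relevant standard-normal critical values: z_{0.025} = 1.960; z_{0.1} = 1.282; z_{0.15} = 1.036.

n = 183 pairs

For a paired (one-sample on differences) test: n = ((z_{α/2} + z_β) / d)².
z_{α/2} + z_β = 1.960 + 1.282 = 3.242.
n = (3.242 / 0.24)² = 13.508² = 182.48.
Round up.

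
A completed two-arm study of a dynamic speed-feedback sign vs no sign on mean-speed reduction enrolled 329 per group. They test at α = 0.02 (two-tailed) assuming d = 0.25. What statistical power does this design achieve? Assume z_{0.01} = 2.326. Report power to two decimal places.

For two equal groups, power = Φ(d·√(n/2) − z_{α/2}).
d·√(n/2) = 0.25 × √(329/2) = 0.25 × 12.826 = 3.206.
z_β = 3.206 − 2.326 = 0.880.
Power = Φ(0.880) = 0.811.

power ≈ 0.81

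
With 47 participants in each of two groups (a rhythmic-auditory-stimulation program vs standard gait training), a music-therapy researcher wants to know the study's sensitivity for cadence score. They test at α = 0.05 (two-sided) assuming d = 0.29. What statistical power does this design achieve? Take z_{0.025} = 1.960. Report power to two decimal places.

For two equal groups, power = Φ(d·√(n/2) − z_{α/2}).
d·√(n/2) = 0.29 × √(47/2) = 0.29 × 4.848 = 1.406.
z_β = 1.406 − 1.960 = -0.554.
Power = Φ(-0.554) = 0.290.

power ≈ 0.29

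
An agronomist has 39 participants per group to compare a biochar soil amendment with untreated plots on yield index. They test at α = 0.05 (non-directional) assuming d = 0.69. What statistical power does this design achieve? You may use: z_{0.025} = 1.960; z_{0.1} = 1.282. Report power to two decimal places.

power ≈ 0.86

For two equal groups, power = Φ(d·√(n/2) − z_{α/2}).
d·√(n/2) = 0.69 × √(39/2) = 0.69 × 4.416 = 3.047.
z_β = 3.047 − 1.960 = 1.087.
Power = Φ(1.087) = 0.861.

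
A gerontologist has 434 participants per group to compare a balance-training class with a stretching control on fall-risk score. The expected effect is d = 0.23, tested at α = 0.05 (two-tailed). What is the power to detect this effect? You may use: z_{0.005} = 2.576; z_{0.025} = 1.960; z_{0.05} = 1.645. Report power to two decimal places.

power ≈ 0.92

For two equal groups, power = Φ(d·√(n/2) − z_{α/2}).
d·√(n/2) = 0.23 × √(434/2) = 0.23 × 14.731 = 3.388.
z_β = 3.388 − 1.960 = 1.428.
Power = Φ(1.428) = 0.923.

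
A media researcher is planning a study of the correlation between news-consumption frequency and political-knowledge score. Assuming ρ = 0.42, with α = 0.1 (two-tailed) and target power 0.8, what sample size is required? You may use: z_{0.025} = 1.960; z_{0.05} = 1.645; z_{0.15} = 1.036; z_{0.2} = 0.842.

n = 34

Fisher's z: C = ½·ln((1+r)/(1−r)) = ½·ln(2.4483) = 0.4477.
n = ((z_{α/2} + z_β)/C)² + 3.
(1.645 + 0.842) / 0.4477 = 2.487 / 0.4477 = 5.555.
n = 5.555² + 3 = 30.86 + 3 = 33.9.
Round up.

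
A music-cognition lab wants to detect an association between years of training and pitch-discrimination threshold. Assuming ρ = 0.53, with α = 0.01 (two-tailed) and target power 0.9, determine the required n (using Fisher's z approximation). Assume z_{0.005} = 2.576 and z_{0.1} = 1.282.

Fisher's z: C = ½·ln((1+r)/(1−r)) = ½·ln(3.2553) = 0.5901.
n = ((z_{α/2} + z_β)/C)² + 3.
(2.576 + 1.282) / 0.5901 = 3.858 / 0.5901 = 6.538.
n = 6.538² + 3 = 42.74 + 3 = 45.7.
Round up.

n = 46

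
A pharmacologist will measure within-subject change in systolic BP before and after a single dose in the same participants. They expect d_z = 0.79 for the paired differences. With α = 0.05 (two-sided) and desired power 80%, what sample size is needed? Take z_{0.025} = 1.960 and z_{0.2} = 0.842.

n = 13 pairs

For a paired (one-sample on differences) test: n = ((z_{α/2} + z_β) / d)².
z_{α/2} + z_β = 1.960 + 0.842 = 2.802.
n = (2.802 / 0.79)² = 3.547² = 12.58.
Round up.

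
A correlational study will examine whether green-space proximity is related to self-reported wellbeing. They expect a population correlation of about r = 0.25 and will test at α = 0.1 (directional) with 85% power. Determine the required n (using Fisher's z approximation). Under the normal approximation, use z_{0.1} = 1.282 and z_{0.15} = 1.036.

n = 86

Fisher's z: C = ½·ln((1+r)/(1−r)) = ½·ln(1.6667) = 0.2554.
n = ((z_{α} + z_β)/C)² + 3.
(1.282 + 1.036) / 0.2554 = 2.318 / 0.2554 = 9.076.
n = 9.076² + 3 = 82.37 + 3 = 85.4.
Round up.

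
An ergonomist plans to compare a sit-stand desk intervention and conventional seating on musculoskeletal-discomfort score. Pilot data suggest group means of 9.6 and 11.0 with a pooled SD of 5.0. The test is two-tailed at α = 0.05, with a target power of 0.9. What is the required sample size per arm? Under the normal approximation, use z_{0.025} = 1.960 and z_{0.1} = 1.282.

n = 269 per group

Cohen's d = |M₁ − M₂| / SD_pooled = |9.6 − 11.0| / 5.0 = 1.4 / 5.0 = 0.280.
For two independent groups with equal n: n = 2·((z_{α/2} + z_β) / d)².
z_{α/2} + z_β = 1.960 + 1.282 = 3.242.
n = 2 × (3.242 / 0.280)² = 2 × 11.579² = 2 × 134.06 = 268.1.
Round up to the next whole participant.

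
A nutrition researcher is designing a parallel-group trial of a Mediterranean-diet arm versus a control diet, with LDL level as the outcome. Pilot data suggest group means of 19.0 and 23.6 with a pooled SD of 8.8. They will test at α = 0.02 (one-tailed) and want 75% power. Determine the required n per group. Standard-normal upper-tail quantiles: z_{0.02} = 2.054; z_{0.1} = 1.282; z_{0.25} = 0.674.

Cohen's d = |M₁ − M₂| / SD_pooled = |19.0 − 23.6| / 8.8 = 4.6 / 8.8 = 0.523.
For two independent groups with equal n: n = 2·((z_{α} + z_β) / d)².
z_{α} + z_β = 2.054 + 0.674 = 2.728.
n = 2 × (2.728 / 0.523)² = 2 × 5.216² = 2 × 27.21 = 54.4.
Round up to the next whole participant.

n = 55 per group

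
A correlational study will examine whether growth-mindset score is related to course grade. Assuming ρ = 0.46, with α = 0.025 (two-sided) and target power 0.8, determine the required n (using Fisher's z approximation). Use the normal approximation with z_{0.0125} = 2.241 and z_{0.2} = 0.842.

Fisher's z: C = ½·ln((1+r)/(1−r)) = ½·ln(2.7037) = 0.4973.
n = ((z_{α/2} + z_β)/C)² + 3.
(2.241 + 0.842) / 0.4973 = 3.083 / 0.4973 = 6.199.
n = 6.199² + 3 = 38.43 + 3 = 41.4.
Round up.

n = 42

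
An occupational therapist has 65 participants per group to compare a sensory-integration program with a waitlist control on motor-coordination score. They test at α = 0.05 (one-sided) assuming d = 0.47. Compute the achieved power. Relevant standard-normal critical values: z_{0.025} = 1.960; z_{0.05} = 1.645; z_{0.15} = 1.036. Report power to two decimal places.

For two equal groups, power = Φ(d·√(n/2) − z_{α}).
d·√(n/2) = 0.47 × √(65/2) = 0.47 × 5.701 = 2.679.
z_β = 2.679 − 1.645 = 1.034.
Power = Φ(1.034) = 0.850.

power ≈ 0.85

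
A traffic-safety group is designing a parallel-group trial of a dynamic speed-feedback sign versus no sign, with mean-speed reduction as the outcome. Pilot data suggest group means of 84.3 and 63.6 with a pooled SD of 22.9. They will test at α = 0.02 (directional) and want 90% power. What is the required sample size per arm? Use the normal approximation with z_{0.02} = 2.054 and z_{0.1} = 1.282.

Cohen's d = |M₁ − M₂| / SD_pooled = |84.3 − 63.6| / 22.9 = 20.7 / 22.9 = 0.904.
For two independent groups with equal n: n = 2·((z_{α} + z_β) / d)².
z_{α} + z_β = 2.054 + 1.282 = 3.336.
n = 2 × (3.336 / 0.904)² = 2 × 3.690² = 2 × 13.62 = 27.2.
Round up to the next whole participant.

n = 28 per group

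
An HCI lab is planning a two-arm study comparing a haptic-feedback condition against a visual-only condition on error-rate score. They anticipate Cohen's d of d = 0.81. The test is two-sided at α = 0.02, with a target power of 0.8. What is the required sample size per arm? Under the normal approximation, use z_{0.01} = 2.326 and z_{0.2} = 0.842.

n = 31 per group

For two independent groups with equal n: n = 2·((z_{α/2} + z_β) / d)².
z_{α/2} + z_β = 2.326 + 0.842 = 3.168.
n = 2 × (3.168 / 0.81)² = 2 × 3.911² = 2 × 15.30 = 30.6.
Round up to the next whole participant.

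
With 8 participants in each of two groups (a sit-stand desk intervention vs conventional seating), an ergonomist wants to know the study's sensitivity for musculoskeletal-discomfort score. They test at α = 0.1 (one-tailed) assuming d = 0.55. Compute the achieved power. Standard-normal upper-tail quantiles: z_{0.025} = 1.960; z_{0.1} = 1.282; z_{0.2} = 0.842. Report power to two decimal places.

power ≈ 0.43

For two equal groups, power = Φ(d·√(n/2) − z_{α}).
d·√(n/2) = 0.55 × √(8/2) = 0.55 × 2.000 = 1.100.
z_β = 1.100 − 1.282 = -0.182.
Power = Φ(-0.182) = 0.428.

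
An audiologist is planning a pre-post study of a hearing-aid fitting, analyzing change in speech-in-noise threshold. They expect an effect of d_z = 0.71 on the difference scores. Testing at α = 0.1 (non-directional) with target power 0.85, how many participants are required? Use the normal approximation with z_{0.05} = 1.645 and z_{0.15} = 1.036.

n = 15 pairs

For a paired (one-sample on differences) test: n = ((z_{α/2} + z_β) / d)².
z_{α/2} + z_β = 1.645 + 1.036 = 2.681.
n = (2.681 / 0.71)² = 3.776² = 14.26.
Round up.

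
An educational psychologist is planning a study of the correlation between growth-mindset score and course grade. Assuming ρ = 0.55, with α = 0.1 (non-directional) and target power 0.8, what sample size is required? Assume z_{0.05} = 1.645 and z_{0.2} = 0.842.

Fisher's z: C = ½·ln((1+r)/(1−r)) = ½·ln(3.4444) = 0.6184.
n = ((z_{α/2} + z_β)/C)² + 3.
(1.645 + 0.842) / 0.6184 = 2.487 / 0.6184 = 4.022.
n = 4.022² + 3 = 16.17 + 3 = 19.2.
Round up.

n = 20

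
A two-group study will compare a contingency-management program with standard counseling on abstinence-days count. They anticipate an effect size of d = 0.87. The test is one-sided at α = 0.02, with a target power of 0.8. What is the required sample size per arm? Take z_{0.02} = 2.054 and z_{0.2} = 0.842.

For two independent groups with equal n: n = 2·((z_{α} + z_β) / d)².
z_{α} + z_β = 2.054 + 0.842 = 2.896.
n = 2 × (2.896 / 0.87)² = 2 × 3.329² = 2 × 11.08 = 22.2.
Round up to the next whole participant.

n = 23 per group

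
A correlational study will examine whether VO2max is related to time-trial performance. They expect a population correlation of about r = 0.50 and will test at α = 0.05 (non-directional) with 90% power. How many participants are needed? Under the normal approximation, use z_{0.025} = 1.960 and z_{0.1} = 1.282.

Fisher's z: C = ½·ln((1+r)/(1−r)) = ½·ln(3.0000) = 0.5493.
n = ((z_{α/2} + z_β)/C)² + 3.
(1.960 + 1.282) / 0.5493 = 3.242 / 0.5493 = 5.902.
n = 5.902² + 3 = 34.83 + 3 = 37.8.
Round up.

n = 38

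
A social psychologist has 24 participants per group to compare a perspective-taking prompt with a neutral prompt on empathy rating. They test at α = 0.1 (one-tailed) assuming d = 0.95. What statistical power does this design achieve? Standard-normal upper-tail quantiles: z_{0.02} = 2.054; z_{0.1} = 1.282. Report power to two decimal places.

For two equal groups, power = Φ(d·√(n/2) − z_{α}).
d·√(n/2) = 0.95 × √(24/2) = 0.95 × 3.464 = 3.291.
z_β = 3.291 − 1.282 = 2.009.
Power = Φ(2.009) = 0.978.

power ≈ 0.98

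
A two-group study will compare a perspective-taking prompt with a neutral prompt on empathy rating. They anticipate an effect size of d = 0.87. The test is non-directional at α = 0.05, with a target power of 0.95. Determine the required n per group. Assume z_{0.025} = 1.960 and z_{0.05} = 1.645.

n = 35 per group

For two independent groups with equal n: n = 2·((z_{α/2} + z_β) / d)².
z_{α/2} + z_β = 1.960 + 1.645 = 3.605.
n = 2 × (3.605 / 0.87)² = 2 × 4.144² = 2 × 17.17 = 34.3.
Round up to the next whole participant.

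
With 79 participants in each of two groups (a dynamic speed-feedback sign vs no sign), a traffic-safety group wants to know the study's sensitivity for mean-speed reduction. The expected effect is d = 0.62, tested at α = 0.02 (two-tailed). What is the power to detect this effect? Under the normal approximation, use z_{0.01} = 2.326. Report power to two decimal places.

For two equal groups, power = Φ(d·√(n/2) − z_{α/2}).
d·√(n/2) = 0.62 × √(79/2) = 0.62 × 6.285 = 3.897.
z_β = 3.897 − 2.326 = 1.571.
Power = Φ(1.571) = 0.942.

power ≈ 0.94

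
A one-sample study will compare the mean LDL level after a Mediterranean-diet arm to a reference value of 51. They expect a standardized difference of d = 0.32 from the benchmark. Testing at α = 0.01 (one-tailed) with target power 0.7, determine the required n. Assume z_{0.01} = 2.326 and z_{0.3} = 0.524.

n = 80

For a one-sample test: n = ((z_{α} + z_β) / d)².
z_{α} + z_β = 2.326 + 0.524 = 2.850.
n = (2.850 / 0.32)² = 8.906² = 79.32.
Round up.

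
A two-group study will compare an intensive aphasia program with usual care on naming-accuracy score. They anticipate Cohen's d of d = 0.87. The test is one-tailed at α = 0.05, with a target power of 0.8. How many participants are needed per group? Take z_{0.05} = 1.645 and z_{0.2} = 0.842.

n = 17 per group

For two independent groups with equal n: n = 2·((z_{α} + z_β) / d)².
z_{α} + z_β = 1.645 + 0.842 = 2.487.
n = 2 × (2.487 / 0.87)² = 2 × 2.859² = 2 × 8.17 = 16.3.
Round up to the next whole participant.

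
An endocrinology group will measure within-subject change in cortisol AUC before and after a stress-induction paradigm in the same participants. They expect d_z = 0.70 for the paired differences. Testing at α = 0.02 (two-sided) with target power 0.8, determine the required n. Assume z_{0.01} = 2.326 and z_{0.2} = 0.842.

n = 21 pairs

For a paired (one-sample on differences) test: n = ((z_{α/2} + z_β) / d)².
z_{α/2} + z_β = 2.326 + 0.842 = 3.168.
n = (3.168 / 0.70)² = 4.526² = 20.48.
Round up.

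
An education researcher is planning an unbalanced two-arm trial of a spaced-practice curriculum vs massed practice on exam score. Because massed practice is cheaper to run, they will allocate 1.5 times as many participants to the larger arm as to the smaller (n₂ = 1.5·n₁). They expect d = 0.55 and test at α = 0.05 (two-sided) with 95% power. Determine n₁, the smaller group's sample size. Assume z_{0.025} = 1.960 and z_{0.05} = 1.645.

n₁ = 72

With allocation ratio k = n₂/n₁ = 1.5, Var(x̄₁−x̄₂) = σ²(1/n₁ + 1/(k·n₁)) = σ²·(k+1)/(k·n₁).
So n₁ = (1 + 1/k)·((z_{α/2} + z_β)/d)² = 1.667 × (3.605/0.55)².
n₁ = 1.667 × 42.96 = 71.6.
Round up: n₁ = 72, giving n₂ = 1.5 × 72 = 108.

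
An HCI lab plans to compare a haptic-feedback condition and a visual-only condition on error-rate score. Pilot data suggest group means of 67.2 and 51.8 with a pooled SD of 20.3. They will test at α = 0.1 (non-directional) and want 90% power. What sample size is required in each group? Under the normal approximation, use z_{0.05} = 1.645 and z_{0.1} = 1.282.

Cohen's d = |M₁ − M₂| / SD_pooled = |67.2 − 51.8| / 20.3 = 15.4 / 20.3 = 0.759.
For two independent groups with equal n: n = 2·((z_{α/2} + z_β) / d)².
z_{α/2} + z_β = 1.645 + 1.282 = 2.927.
n = 2 × (2.927 / 0.759)² = 2 × 3.856² = 2 × 14.87 = 29.7.
Round up to the next whole participant.

n = 30 per group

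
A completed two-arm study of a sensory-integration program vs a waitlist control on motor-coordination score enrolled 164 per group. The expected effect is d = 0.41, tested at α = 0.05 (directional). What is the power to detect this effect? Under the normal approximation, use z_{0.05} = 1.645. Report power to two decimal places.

For two equal groups, power = Φ(d·√(n/2) − z_{α}).
d·√(n/2) = 0.41 × √(164/2) = 0.41 × 9.055 = 3.713.
z_β = 3.713 − 1.645 = 2.068.
Power = Φ(2.068) = 0.981.

power ≈ 0.98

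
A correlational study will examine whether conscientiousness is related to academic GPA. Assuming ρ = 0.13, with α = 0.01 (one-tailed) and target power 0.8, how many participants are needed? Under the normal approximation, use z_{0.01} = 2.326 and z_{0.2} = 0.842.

n = 591

Fisher's z: C = ½·ln((1+r)/(1−r)) = ½·ln(1.2989) = 0.1307.
n = ((z_{α} + z_β)/C)² + 3.
(2.326 + 0.842) / 0.1307 = 3.168 / 0.1307 = 24.239.
n = 24.239² + 3 = 587.52 + 3 = 590.5.
Round up.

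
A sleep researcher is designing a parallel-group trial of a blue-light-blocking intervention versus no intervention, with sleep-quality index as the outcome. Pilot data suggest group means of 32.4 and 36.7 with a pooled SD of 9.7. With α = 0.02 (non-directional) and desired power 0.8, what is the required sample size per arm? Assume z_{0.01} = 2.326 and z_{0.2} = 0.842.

n = 103 per group

Cohen's d = |M₁ − M₂| / SD_pooled = |32.4 − 36.7| / 9.7 = 4.3 / 9.7 = 0.443.
For two independent groups with equal n: n = 2·((z_{α/2} + z_β) / d)².
z_{α/2} + z_β = 2.326 + 0.842 = 3.168.
n = 2 × (3.168 / 0.443)² = 2 × 7.151² = 2 × 51.14 = 102.3.
Round up to the next whole participant.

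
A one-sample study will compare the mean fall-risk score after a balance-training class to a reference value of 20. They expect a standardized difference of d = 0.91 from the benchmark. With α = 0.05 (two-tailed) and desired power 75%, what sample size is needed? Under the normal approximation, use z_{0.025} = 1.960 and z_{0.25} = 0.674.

n = 9

For a one-sample test: n = ((z_{α/2} + z_β) / d)².
z_{α/2} + z_β = 1.960 + 0.674 = 2.634.
n = (2.634 / 0.91)² = 2.895² = 8.38.
Round up.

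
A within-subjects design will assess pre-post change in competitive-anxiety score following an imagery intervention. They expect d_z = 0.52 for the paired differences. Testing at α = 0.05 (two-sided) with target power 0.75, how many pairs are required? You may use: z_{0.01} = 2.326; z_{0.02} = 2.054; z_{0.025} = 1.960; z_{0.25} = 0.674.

For a paired (one-sample on differences) test: n = ((z_{α/2} + z_β) / d)².
z_{α/2} + z_β = 1.960 + 0.674 = 2.634.
n = (2.634 / 0.52)² = 5.065² = 25.66.
Round up.

n = 26 pairs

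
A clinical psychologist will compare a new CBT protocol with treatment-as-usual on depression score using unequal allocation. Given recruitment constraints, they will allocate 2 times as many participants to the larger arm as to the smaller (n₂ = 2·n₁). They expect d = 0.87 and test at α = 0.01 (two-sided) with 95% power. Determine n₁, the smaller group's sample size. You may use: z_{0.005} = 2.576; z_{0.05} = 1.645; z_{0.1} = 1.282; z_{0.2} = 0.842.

With allocation ratio k = n₂/n₁ = 2, Var(x̄₁−x̄₂) = σ²(1/n₁ + 1/(k·n₁)) = σ²·(k+1)/(k·n₁).
So n₁ = (1 + 1/k)·((z_{α/2} + z_β)/d)² = 1.500 × (4.221/0.87)².
n₁ = 1.500 × 23.54 = 35.3.
Round up: n₁ = 36, giving n₂ = 2 × 36 = 72.

n₁ = 36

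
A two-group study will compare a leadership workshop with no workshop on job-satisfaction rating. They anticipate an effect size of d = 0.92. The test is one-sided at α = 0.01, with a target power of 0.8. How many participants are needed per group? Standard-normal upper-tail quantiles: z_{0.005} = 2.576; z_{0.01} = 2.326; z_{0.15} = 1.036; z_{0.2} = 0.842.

For two independent groups with equal n: n = 2·((z_{α} + z_β) / d)².
z_{α} + z_β = 2.326 + 0.842 = 3.168.
n = 2 × (3.168 / 0.92)² = 2 × 3.443² = 2 × 11.86 = 23.7.
Round up to the next whole participant.

n = 24 per group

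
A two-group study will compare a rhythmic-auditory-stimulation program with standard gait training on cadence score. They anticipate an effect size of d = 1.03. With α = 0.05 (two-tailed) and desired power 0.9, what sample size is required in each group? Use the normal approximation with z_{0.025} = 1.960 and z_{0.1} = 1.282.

n = 20 per group

For two independent groups with equal n: n = 2·((z_{α/2} + z_β) / d)².
z_{α/2} + z_β = 1.960 + 1.282 = 3.242.
n = 2 × (3.242 / 1.03)² = 2 × 3.148² = 2 × 9.91 = 19.8.
Round up to the next whole participant.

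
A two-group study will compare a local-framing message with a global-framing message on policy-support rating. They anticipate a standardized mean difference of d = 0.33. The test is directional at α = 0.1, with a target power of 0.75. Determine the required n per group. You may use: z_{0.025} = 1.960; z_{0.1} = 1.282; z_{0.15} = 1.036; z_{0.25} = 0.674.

For two independent groups with equal n: n = 2·((z_{α} + z_β) / d)².
z_{α} + z_β = 1.282 + 0.674 = 1.956.
n = 2 × (1.956 / 0.33)² = 2 × 5.927² = 2 × 35.13 = 70.3.
Round up to the next whole participant.

n = 71 per group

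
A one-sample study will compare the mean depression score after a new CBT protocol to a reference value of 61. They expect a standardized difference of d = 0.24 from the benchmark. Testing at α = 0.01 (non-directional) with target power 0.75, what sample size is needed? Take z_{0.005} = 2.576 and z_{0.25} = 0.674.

For a one-sample test: n = ((z_{α/2} + z_β) / d)².
z_{α/2} + z_β = 2.576 + 0.674 = 3.250.
n = (3.250 / 0.24)² = 13.542² = 183.38.
Round up.

n = 184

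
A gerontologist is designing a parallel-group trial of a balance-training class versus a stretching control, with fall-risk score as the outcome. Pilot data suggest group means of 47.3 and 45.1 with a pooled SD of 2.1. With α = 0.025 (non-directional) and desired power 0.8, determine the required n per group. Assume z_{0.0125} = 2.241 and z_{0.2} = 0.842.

Cohen's d = |M₁ − M₂| / SD_pooled = |47.3 − 45.1| / 2.1 = 2.2 / 2.1 = 1.048.
For two independent groups with equal n: n = 2·((z_{α/2} + z_β) / d)².
z_{α/2} + z_β = 2.241 + 0.842 = 3.083.
n = 2 × (3.083 / 1.048)² = 2 × 2.942² = 2 × 8.65 = 17.3.
Round up to the next whole participant.

n = 18 per group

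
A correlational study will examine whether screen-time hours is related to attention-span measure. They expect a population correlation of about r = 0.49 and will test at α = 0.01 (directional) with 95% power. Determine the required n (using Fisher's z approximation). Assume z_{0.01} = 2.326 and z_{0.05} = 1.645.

Fisher's z: C = ½·ln((1+r)/(1−r)) = ½·ln(2.9216) = 0.5361.
n = ((z_{α} + z_β)/C)² + 3.
(2.326 + 1.645) / 0.5361 = 3.971 / 0.5361 = 7.407.
n = 7.407² + 3 = 54.87 + 3 = 57.9.
Round up.

n = 58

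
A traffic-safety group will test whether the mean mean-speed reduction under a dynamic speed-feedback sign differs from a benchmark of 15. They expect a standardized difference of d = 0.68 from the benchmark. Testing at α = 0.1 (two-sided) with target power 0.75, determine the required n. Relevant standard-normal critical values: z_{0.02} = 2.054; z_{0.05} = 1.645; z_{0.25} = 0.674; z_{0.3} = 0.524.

n = 12

For a one-sample test: n = ((z_{α/2} + z_β) / d)².
z_{α/2} + z_β = 1.645 + 0.674 = 2.319.
n = (2.319 / 0.68)² = 3.410² = 11.63.
Round up.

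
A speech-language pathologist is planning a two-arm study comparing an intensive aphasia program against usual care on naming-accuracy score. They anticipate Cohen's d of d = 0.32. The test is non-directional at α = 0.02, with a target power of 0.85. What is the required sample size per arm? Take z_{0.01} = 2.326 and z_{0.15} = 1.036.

For two independent groups with equal n: n = 2·((z_{α/2} + z_β) / d)².
z_{α/2} + z_β = 2.326 + 1.036 = 3.362.
n = 2 × (3.362 / 0.32)² = 2 × 10.506² = 2 × 110.38 = 220.8.
Round up to the next whole participant.

n = 221 per group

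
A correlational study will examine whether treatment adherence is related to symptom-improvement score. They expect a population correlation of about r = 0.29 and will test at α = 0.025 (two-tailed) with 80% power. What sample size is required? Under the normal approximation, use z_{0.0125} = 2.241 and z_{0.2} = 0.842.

Fisher's z: C = ½·ln((1+r)/(1−r)) = ½·ln(1.8169) = 0.2986.
n = ((z_{α/2} + z_β)/C)² + 3.
(2.241 + 0.842) / 0.2986 = 3.083 / 0.2986 = 10.325.
n = 10.325² + 3 = 106.60 + 3 = 109.6.
Round up.

n = 110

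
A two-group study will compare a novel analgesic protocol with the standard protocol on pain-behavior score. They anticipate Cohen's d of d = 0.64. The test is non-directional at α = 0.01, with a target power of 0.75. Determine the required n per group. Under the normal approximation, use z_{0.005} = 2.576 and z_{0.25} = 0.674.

For two independent groups with equal n: n = 2·((z_{α/2} + z_β) / d)².
z_{α/2} + z_β = 2.576 + 0.674 = 3.250.
n = 2 × (3.250 / 0.64)² = 2 × 5.078² = 2 × 25.79 = 51.6.
Round up to the next whole participant.

n = 52 per group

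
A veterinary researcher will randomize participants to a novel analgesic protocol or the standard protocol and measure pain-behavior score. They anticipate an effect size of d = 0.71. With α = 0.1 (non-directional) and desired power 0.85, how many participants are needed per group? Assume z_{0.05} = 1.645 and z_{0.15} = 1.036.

n = 29 per group

For two independent groups with equal n: n = 2·((z_{α/2} + z_β) / d)².
z_{α/2} + z_β = 1.645 + 1.036 = 2.681.
n = 2 × (2.681 / 0.71)² = 2 × 3.776² = 2 × 14.26 = 28.5.
Round up to the next whole participant.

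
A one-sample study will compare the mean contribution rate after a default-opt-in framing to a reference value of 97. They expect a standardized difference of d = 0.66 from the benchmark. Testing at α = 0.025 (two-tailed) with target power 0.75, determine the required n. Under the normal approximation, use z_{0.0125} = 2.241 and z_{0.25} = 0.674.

n = 20

For a one-sample test: n = ((z_{α/2} + z_β) / d)².
z_{α/2} + z_β = 2.241 + 0.674 = 2.915.
n = (2.915 / 0.66)² = 4.417² = 19.51.
Round up.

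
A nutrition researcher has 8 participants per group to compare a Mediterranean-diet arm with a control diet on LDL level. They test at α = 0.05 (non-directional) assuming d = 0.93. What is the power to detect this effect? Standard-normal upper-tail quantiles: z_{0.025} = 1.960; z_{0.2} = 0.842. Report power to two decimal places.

For two equal groups, power = Φ(d·√(n/2) − z_{α/2}).
d·√(n/2) = 0.93 × √(8/2) = 0.93 × 2.000 = 1.860.
z_β = 1.860 − 1.960 = -0.100.
Power = Φ(-0.100) = 0.460.

power ≈ 0.46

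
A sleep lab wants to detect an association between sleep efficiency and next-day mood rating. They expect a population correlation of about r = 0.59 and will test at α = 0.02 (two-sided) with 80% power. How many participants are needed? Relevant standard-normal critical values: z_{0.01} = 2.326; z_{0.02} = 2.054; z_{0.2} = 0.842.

Fisher's z: C = ½·ln((1+r)/(1−r)) = ½·ln(3.8780) = 0.6777.
n = ((z_{α/2} + z_β)/C)² + 3.
(2.326 + 0.842) / 0.6777 = 3.168 / 0.6777 = 4.675.
n = 4.675² + 3 = 21.85 + 3 = 24.9.
Round up.

n = 25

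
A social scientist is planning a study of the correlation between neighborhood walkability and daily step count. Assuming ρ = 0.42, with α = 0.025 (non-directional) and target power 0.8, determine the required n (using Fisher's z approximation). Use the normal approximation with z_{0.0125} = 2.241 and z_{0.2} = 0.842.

n = 51

Fisher's z: C = ½·ln((1+r)/(1−r)) = ½·ln(2.4483) = 0.4477.
n = ((z_{α/2} + z_β)/C)² + 3.
(2.241 + 0.842) / 0.4477 = 3.083 / 0.4477 = 6.886.
n = 6.886² + 3 = 47.42 + 3 = 50.4.
Round up.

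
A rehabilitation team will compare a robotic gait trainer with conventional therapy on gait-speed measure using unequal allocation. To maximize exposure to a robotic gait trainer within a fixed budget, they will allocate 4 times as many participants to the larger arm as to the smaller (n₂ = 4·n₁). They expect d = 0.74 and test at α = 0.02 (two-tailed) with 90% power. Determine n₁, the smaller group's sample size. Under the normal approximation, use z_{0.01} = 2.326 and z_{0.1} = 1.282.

n₁ = 30

With allocation ratio k = n₂/n₁ = 4, Var(x̄₁−x̄₂) = σ²(1/n₁ + 1/(k·n₁)) = σ²·(k+1)/(k·n₁).
So n₁ = (1 + 1/k)·((z_{α/2} + z_β)/d)² = 1.250 × (3.608/0.74)².
n₁ = 1.250 × 23.77 = 29.7.
Round up: n₁ = 30, giving n₂ = 4 × 30 = 120.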